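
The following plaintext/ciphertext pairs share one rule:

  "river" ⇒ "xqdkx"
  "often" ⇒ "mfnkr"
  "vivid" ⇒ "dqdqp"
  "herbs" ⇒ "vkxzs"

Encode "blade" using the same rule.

zbepk

r(17)→x(23) and i(8)→q(16) fit y≡21x+4 (mod 26); the inverse of 21 mod 26 is 5. Treating letters as 0–25, the rule is x ↦ 21x + 4 (mod 26).
For blade: b(1)→21·1+4≡25=z; l(11)→21·11+4≡1=b; a(0)→21·0+4≡4=e; d(3)→21·3+4≡15=p; e(4)→21·4+4≡10=k (all mod 26).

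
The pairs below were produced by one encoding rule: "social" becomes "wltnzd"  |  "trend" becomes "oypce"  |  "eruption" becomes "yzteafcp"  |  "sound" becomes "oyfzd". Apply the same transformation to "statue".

The output letters match the input read backwards, each shifted +11: social reversed is laicos. Two steps: reverse the string, then apply a Caesar shift of +11.
For statue: reverse → eutats; then shift: e+11=p, u+11=f, t+11=e, a+11=l, t+11=e, s+11=d.

pfeled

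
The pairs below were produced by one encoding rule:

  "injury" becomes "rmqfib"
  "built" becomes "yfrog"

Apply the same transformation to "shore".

hsliv

Each pair mirrors across the alphabet (i↔r, n↔m, j↔q): positions sum to 25. This is the alphabet-reversal cipher (Atbash): a becomes z, b becomes y, etc.
On shore: s↔h, h↔s, o↔l, r↔i, e↔v.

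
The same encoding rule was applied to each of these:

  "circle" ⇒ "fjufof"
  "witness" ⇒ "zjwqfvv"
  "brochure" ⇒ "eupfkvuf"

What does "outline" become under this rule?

pvwojqf

The shift depends on letter class: consonant c→f is +3, but vowel i→j is +1. The rule splits by letter class: vowels +1, consonants +3.
On outline: o(vowel)+1=p, u(vowel)+1=v, t(cons)+3=w, l(cons)+3=o, i(vowel)+1=j, n(cons)+3=q, e(vowel)+1=f.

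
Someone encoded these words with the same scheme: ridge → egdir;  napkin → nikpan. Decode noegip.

pigeon

The output letters match the input read backwards: ridge reversed is egdir. It's just the letters in reverse order.
Reversing it on noegip: then reverse → pigeon.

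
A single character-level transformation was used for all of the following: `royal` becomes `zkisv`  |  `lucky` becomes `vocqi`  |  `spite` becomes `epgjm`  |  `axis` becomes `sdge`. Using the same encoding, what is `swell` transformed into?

r(17)→z(25) and o(14)→k(10) fit y≡5x+18 (mod 26); the inverse of 5 mod 26 is 21. This is an affine cipher: with a=0,…,z=25, each position x becomes (5x+18) mod 26.
For swell: s(18)→5·18+18≡4=e; w(22)→5·22+18≡24=y; e(4)→5·4+18≡12=m; l(11)→5·11+18≡21=v; l(11)→5·11+18≡21=v (all mod 26).

eymvv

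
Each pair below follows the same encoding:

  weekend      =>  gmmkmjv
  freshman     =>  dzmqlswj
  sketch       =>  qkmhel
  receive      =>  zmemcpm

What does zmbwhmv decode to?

related

w(22)→g(6) and e(4)→m(12) fit y≡17x+22 (mod 26); the inverse of 17 mod 26 is 23. Each letter's alphabet position (a=0..z=25) is mapped through 17·x+22 mod 26 — an affine cipher.
Reversing it on zmbwhmv: z(25)→23·(25−22)≡17=r; m(12)→23·(12−22)≡4=e; b(1)→23·(1−22)≡11=l; w(22)→23·(22−22)≡0=a; h(7)→23·(7−22)≡19=t; m(12)→23·(12−22)≡4=e; v(21)→23·(21−22)≡3=d (all mod 26).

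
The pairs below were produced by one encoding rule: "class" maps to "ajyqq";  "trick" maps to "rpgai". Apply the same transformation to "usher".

Compare letters: c→a is +24, l→j is +24, a→y is +24 — a constant shift. This is a Caesar cipher with shift 24.
On usher: u+24=s, s+24=q, h+24=f, e+24=c, r+24=p.

sqfcp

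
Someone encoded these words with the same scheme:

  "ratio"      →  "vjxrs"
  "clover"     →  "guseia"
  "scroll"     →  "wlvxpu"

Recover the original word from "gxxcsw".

cotton

It's a Vigenère-style cipher with numeric key [4,9]: position i shifts by key[i mod 2].
Undoing it on gxxcsw: g−4=c, x−9=o, x−4=t, c−9=t, s−4=o, w−9=n.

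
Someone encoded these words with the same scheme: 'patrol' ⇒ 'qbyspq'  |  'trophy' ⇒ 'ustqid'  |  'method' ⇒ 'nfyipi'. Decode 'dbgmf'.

Shifts by position in patrol: pos 0: p→q (+1), pos 1: a→b (+1), pos 2: t→y (+5), pos 3: r→s (+1), pos 4: o→p (+1), pos 5: l→q (+5) — repeating every 3. It's a Vigenère-style cipher with numeric key [1,1,5]: position i shifts by key[i mod 3].
Reversing it on dbgmf: d−1=c, b−1=a, g−5=b, m−1=l, f−1=e.

cable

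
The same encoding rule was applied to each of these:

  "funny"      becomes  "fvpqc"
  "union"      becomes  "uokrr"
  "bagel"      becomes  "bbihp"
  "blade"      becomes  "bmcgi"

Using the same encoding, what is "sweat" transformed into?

In funny: f→f is +0, u→v is +1, n→p is +2, n→q is +3 — the shift increases by 1 each position. Each letter shifts forward by its position index (0, 1, 2, …) — the shift grows by one for each successive letter.
For sweat: s+0=s, w+1=x, e+2=g, a+3=d, t+4=x.

sxgdx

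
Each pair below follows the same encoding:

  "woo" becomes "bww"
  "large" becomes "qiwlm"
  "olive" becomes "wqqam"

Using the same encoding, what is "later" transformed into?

qiymw

The shift depends on letter class: consonant w→b is +5, but vowel o→w is +8. The rule splits by letter class: vowels +8, consonants +5.
On later: l(cons)+5=q, a(vowel)+8=i, t(cons)+5=y, e(vowel)+8=m, r(cons)+5=w.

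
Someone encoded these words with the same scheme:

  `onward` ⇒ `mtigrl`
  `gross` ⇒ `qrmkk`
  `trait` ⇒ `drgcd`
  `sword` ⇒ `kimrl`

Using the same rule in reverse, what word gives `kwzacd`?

submit

Treating letters as 0–25, the rule is x ↦ 19x + 6 (mod 26).
Decoding kwzacd: k(10)→11·(10−6)≡18=s; w(22)→11·(22−6)≡20=u; z(25)→11·(25−6)≡1=b; a(0)→11·(0−6)≡12=m; c(2)→11·(2−6)≡8=i; d(3)→11·(3−6)≡19=t (all mod 26).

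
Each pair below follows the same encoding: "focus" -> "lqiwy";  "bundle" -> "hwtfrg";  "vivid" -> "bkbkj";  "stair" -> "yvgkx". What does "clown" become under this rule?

inuyt

Shifts by position in focus: pos 0: f→l (+6), pos 1: o→q (+2), pos 2: c→i (+6), pos 3: u→w (+2) — repeating every 2. The shifts repeat in a cycle of length 2: positions 0,1,… shift by +6, +2, then the pattern repeats.
On clown: c+6=i, l+2=n, o+6=u, w+2=y, n+6=t.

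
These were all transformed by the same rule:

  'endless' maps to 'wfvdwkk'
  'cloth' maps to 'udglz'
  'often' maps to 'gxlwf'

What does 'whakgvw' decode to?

Compare letters: e→w is +18, n→f is +18, d→v is +18 — a constant shift. It's a constant shift of +18 (ROT18).
Reversing it on whakgvw: w−18=e, h−18=p, a−18=i, k−18=s, g−18=o, v−18=d, w−18=e.

episode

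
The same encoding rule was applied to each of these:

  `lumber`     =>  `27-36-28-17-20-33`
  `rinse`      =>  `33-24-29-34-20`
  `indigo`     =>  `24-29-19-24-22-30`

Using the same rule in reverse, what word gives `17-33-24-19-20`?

bride

l is letter #12 and maps to 27: an offset of 15. The number is (letter's place in the alphabet, a=1) + 15.
Undoing it on 17-33-24-19-20: 17→(17−15)÷1=2=b, 33→(33−15)÷1=18=r, 24→(24−15)÷1=9=i, 19→(19−15)÷1=4=d, 20→(20−15)÷1=5=e.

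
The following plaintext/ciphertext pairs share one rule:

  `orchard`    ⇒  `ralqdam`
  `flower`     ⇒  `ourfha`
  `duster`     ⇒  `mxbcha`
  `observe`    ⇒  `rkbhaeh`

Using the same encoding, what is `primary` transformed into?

yalvdah

Two shifts are in play — +3 for a/e/i/o/u, +9 for every other letter.
Applying it to primary: p(cons)+9=y, r(cons)+9=a, i(vowel)+3=l, m(cons)+9=v, a(vowel)+3=d, r(cons)+9=a, y(cons)+9=h.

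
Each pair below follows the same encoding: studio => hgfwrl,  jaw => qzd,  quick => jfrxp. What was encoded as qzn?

Each pair mirrors across the alphabet (s↔h, t↔g, u↔f): positions sum to 25. Letters are reflected about the middle of the alphabet (position → 25−position): Atbash.
Decoding qzn: q↔j, z↔a, n↔m.

jam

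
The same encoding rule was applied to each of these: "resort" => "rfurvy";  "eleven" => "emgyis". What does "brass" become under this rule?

In resort: r→r is +0, e→f is +1, s→u is +2, o→r is +3 — the shift increases by 1 each position. The shift increases by 1 at each position, starting from +0: 0, 1, 2, ….
For brass: b+0=b, r+1=s, a+2=c, s+3=v, s+4=w.

bscvw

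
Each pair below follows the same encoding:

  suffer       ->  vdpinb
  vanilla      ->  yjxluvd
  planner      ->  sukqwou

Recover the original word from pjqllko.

magical

Shifts by position in suffer: pos 0: s→v (+3), pos 1: u→d (+9), pos 2: f→p (+10), pos 3: f→i (+3), pos 4: e→n (+9), pos 5: r→b (+10) — repeating every 3. It's a Vigenère-style cipher with numeric key [3,9,10]: position i shifts by key[i mod 3].
Decoding pjqllko: p−3=m, j−9=a, q−10=g, l−3=i, l−9=c, k−10=a, o−3=l.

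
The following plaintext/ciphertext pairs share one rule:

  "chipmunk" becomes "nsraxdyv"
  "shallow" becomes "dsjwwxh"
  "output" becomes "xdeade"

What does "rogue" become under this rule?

The shift depends on letter class: consonant c→n is +11, but vowel i→r is +9. The rule splits by letter class: vowels +9, consonants +11.
On rogue: r(cons)+11=c, o(vowel)+9=x, g(cons)+11=r, u(vowel)+9=d, e(vowel)+9=n.

cxrdn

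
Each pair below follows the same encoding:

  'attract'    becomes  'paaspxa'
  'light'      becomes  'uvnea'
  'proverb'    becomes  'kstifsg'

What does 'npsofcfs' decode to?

Treating letters as 0–25, the rule is x ↦ 17x + 15 (mod 26).
Reversing it on npsofcfs: n(13)→23·(13−15)≡6=g; p(15)→23·(15−15)≡0=a; s(18)→23·(18−15)≡17=r; o(14)→23·(14−15)≡3=d; f(5)→23·(5−15)≡4=e; c(2)→23·(2−15)≡13=n; f(5)→23·(5−15)≡4=e; s(18)→23·(18−15)≡17=r (all mod 26).

gardener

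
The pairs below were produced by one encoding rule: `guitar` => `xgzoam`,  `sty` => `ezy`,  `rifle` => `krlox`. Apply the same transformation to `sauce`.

kiagy

The word is reversed, then every letter is shifted forward by 6.
For sauce: reverse → ecuas; then shift: e+6=k, c+6=i, u+6=a, a+6=g, s+6=y.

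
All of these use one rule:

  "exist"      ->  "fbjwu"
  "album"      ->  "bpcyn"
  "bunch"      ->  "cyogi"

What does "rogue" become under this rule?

The shifts repeat in a cycle of length 2: positions 0,1,… shift by +1, +4, then the pattern repeats.
For rogue: r+1=s, o+4=s, g+1=h, u+4=y, e+1=f.

sshyf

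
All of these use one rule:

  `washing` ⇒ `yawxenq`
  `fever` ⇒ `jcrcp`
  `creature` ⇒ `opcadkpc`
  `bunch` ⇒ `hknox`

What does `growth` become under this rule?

qpuydx

w(22)→y(24) and a(0)→a(0) fit y≡7x+0 (mod 26); the inverse of 7 mod 26 is 15. Treating letters as 0–25, the rule is x ↦ 7x + 0 (mod 26).
For growth: g(6)→7·6+0≡16=q; r(17)→7·17+0≡15=p; o(14)→7·14+0≡20=u; w(22)→7·22+0≡24=y; t(19)→7·19+0≡3=d; h(7)→7·7+0≡23=x (all mod 26).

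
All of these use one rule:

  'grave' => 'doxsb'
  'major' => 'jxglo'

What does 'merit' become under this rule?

jbofq

This is a Caesar cipher with shift 23.
For merit: m+23=j, e+23=b, r+23=o, i+23=f, t+23=q.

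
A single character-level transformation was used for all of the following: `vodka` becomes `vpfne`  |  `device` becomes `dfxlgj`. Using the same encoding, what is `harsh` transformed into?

hbtvl

In vodka: v→v is +0, o→p is +1, d→f is +2, k→n is +3 — the shift increases by 1 each position. Each letter shifts forward by its position index (0, 1, 2, …) — the shift grows by one for each successive letter.
On harsh: h+0=h, a+1=b, r+2=t, s+3=v, h+4=l.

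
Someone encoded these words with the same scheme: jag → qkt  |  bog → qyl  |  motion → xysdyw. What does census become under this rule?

cecxom

Read the word backwards and shift each letter +10.
On census: reverse → susnec; then shift: s+10=c, u+10=e, s+10=c, n+10=x, e+10=o, c+10=m.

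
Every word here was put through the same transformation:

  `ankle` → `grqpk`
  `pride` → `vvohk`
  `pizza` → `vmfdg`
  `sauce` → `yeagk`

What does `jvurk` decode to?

It's a Vigenère-style cipher with numeric key [6,4]: position i shifts by key[i mod 2].
Reversing it on jvurk: j−6=d, v−4=r, u−6=o, r−4=n, k−6=e.

drone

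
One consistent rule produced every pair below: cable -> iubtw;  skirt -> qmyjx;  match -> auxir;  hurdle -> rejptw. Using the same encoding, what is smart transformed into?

qaujx

Each letter's alphabet position (a=0..z=25) is mapped through 7·x+20 mod 26 — an affine cipher.
On smart: s(18)→7·18+20≡16=q; m(12)→7·12+20≡0=a; a(0)→7·0+20≡20=u; r(17)→7·17+20≡9=j; t(19)→7·19+20≡23=x (all mod 26).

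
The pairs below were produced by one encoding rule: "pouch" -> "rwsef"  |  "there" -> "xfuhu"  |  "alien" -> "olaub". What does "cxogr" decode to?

stamp

This is an affine cipher: with a=0,…,z=25, each position x becomes (21x+14) mod 26.
Undoing it on cxogr: c(2)→5·(2−14)≡18=s; x(23)→5·(23−14)≡19=t; o(14)→5·(14−14)≡0=a; g(6)→5·(6−14)≡12=m; r(17)→5·(17−14)≡15=p (all mod 26).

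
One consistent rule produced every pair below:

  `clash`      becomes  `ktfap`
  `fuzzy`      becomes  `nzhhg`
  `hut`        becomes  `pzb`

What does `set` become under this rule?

ajb

The shift depends on letter class: consonant c→k is +8, but vowel a→f is +5. Two shifts are in play — +5 for a/e/i/o/u, +8 for every other letter.
On set: s(cons)+8=a, e(vowel)+5=j, t(cons)+8=b.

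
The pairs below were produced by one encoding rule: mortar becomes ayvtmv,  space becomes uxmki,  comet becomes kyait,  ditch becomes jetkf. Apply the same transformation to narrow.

zmvvyq

m(12)→a(0) and o(14)→y(24) fit y≡25x+12 (mod 26); the inverse of 25 mod 26 is 25. Each letter's alphabet position (a=0..z=25) is mapped through 25·x+12 mod 26 — an affine cipher.
On narrow: n(13)→25·13+12≡25=z; a(0)→25·0+12≡12=m; r(17)→25·17+12≡21=v; r(17)→25·17+12≡21=v; o(14)→25·14+12≡24=y; w(22)→25·22+12≡16=q (all mod 26).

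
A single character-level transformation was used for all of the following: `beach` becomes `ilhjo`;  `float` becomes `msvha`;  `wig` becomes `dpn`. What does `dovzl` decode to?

whose

Compare letters: b→i is +7, e→l is +7, a→h is +7 — a constant shift. This is a Caesar cipher with shift 7.
Decoding dovzl: d−7=w, o−7=h, v−7=o, z−7=s, l−7=e.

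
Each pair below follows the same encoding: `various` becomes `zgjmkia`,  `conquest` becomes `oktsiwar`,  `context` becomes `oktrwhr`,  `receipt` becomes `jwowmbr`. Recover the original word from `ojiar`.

v(21)→z(25) and a(0)→g(6) fit y≡17x+6 (mod 26); the inverse of 17 mod 26 is 23. Treating letters as 0–25, the rule is x ↦ 17x + 6 (mod 26).
Decoding ojiar: o(14)→23·(14−6)≡2=c; j(9)→23·(9−6)≡17=r; i(8)→23·(8−6)≡20=u; a(0)→23·(0−6)≡18=s; r(17)→23·(17−6)≡19=t (all mod 26).

crust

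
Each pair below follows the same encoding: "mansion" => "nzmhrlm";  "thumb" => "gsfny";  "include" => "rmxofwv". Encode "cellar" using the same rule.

Each pair mirrors across the alphabet (m↔n, a↔z, n↔m): positions sum to 25. Each letter is replaced by its mirror in the alphabet: a↔z, b↔y, c↔x, and so on (the Atbash cipher).
On cellar: c↔x, e↔v, l↔o, l↔o, a↔z, r↔i.

xvoozi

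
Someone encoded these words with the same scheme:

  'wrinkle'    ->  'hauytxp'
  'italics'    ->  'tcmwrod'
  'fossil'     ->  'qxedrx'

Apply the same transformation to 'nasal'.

It's a Vigenère-style cipher with numeric key [11,9,12]: position i shifts by key[i mod 3].
On nasal: n+11=y, a+9=j, s+12=e, a+11=l, l+9=u.

yjelu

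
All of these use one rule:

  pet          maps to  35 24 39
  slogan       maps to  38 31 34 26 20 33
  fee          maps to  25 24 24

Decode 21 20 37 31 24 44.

Each letter is replaced by its alphabet position (a=1..z=26) + 19.
Decoding 21 20 37 31 24 44: 21→(21−19)÷1=2=b, 20→(20−19)÷1=1=a, 37→(37−19)÷1=18=r, 31→(31−19)÷1=12=l, 24→(24−19)÷1=5=e, 44→(44−19)÷1=25=y.

barley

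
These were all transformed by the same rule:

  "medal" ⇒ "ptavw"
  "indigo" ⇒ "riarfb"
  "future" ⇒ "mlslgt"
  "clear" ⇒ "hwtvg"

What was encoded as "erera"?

m(12)→p(15) and e(4)→t(19) fit y≡19x+21 (mod 26); the inverse of 19 mod 26 is 11. This is an affine cipher: with a=0,…,z=25, each position x becomes (19x+21) mod 26.
Reversing it on erera: e(4)→11·(4−21)≡21=v; r(17)→11·(17−21)≡8=i; e(4)→11·(4−21)≡21=v; r(17)→11·(17−21)≡8=i; a(0)→11·(0−21)≡3=d (all mod 26).

vivid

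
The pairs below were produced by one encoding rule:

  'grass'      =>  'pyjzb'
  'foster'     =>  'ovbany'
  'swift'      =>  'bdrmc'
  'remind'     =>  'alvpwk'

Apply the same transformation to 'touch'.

cvdjq

Shifts by position in grass: pos 0: g→p (+9), pos 1: r→y (+7), pos 2: a→j (+9), pos 3: s→z (+7) — repeating every 2. The shifts repeat in a cycle of length 2: positions 0,1,… shift by +9, +7, then the pattern repeats.
Applying it to touch: t+9=c, o+7=v, u+9=d, c+7=j, h+9=q.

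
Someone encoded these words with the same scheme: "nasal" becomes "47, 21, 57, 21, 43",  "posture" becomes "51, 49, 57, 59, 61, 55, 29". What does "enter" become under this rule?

29, 47, 59, 29, 55

n(#14)→47 and a(#1)→21: differences scale by 2, so n = 2·pos + 19. The formula is n = 2×(alphabet index, a=1) + 19.
On enter: e=5→29, n=14→47, t=20→59, e=5→29, r=18→55.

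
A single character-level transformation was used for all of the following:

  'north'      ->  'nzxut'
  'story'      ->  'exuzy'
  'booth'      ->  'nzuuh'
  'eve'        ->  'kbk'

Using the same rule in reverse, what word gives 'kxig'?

acre

The word is reversed, then every letter is shifted forward by 6.
Decoding kxig: shift back: k−6=e, x−6=r, i−6=c, g−6=a → erca; then reverse → acre.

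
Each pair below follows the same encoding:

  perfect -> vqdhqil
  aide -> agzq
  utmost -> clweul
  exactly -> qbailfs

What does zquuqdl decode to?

dessert

This is an affine cipher: with a=0,…,z=25, each position x becomes (17x+0) mod 26.
Undoing it on zquuqdl: z(25)→23·(25−0)≡3=d; q(16)→23·(16−0)≡4=e; u(20)→23·(20−0)≡18=s; u(20)→23·(20−0)≡18=s; q(16)→23·(16−0)≡4=e; d(3)→23·(3−0)≡17=r; l(11)→23·(11−0)≡19=t (all mod 26).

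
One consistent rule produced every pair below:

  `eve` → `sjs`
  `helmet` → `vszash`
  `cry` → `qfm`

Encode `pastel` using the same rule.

Compare letters: e→s is +14, v→j is +14, e→s is +14 — a constant shift. Every letter moves 14 places later in the alphabet, wrapping around z→a.
On pastel: p+14=d, a+14=o, s+14=g, t+14=h, e+14=s, l+14=z.

doghsz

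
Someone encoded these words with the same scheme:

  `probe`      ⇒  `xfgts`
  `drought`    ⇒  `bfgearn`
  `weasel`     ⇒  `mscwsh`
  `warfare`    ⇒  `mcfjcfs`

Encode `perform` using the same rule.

Each letter's alphabet position (a=0..z=25) is mapped through 17·x+2 mod 26 — an affine cipher.
Applying it to perform: p(15)→17·15+2≡23=x; e(4)→17·4+2≡18=s; r(17)→17·17+2≡5=f; f(5)→17·5+2≡9=j; o(14)→17·14+2≡6=g; r(17)→17·17+2≡5=f; m(12)→17·12+2≡24=y (all mod 26).

xsfjgfy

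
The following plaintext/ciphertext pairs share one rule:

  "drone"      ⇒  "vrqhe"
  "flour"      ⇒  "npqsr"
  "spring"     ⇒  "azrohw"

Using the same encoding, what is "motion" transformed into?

d(3)→v(21) and r(17)→r(17) fit y≡9x+20 (mod 26); the inverse of 9 mod 26 is 3. This is an affine cipher: with a=0,…,z=25, each position x becomes (9x+20) mod 26.
Applying it to motion: m(12)→9·12+20≡24=y; o(14)→9·14+20≡16=q; t(19)→9·19+20≡9=j; i(8)→9·8+20≡14=o; o(14)→9·14+20≡16=q; n(13)→9·13+20≡7=h (all mod 26).

yqjoqh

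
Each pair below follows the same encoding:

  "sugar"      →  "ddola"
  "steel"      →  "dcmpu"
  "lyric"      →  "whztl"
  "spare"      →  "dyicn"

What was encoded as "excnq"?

A repeating key of period 3 is used — shifts +11, +9, +8 over and over.
Undoing it on excnq: e−11=t, x−9=o, c−8=u, n−11=c, q−9=h.

touch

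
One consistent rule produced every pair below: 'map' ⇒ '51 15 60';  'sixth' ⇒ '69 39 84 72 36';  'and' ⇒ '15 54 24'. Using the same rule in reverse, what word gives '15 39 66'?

air

With a=1..z=26, the number is 3·pos + 12.
Decoding 15 39 66: 15→(15−12)÷3=1=a, 39→(39−12)÷3=9=i, 66→(66−12)÷3=18=r.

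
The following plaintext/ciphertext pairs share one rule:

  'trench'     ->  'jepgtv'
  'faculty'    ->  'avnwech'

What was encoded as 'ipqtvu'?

The word is reversed, then every letter is shifted forward by 2.
Decoding ipqtvu: shift back: i−2=g, p−2=n, q−2=o, t−2=r, v−2=t, u−2=s → gnorts; then reverse → strong.

strong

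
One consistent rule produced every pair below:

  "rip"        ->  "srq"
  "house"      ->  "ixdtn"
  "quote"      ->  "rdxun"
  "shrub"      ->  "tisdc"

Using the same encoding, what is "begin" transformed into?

cnhro

Two shifts are in play — +9 for a/e/i/o/u, +1 for every other letter.
For begin: b(cons)+1=c, e(vowel)+9=n, g(cons)+1=h, i(vowel)+9=r, n(cons)+1=o.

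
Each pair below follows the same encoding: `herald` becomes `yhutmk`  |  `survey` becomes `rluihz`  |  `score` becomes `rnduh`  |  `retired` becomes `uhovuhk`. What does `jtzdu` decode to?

h(7)→y(24) and e(4)→h(7) fit y≡23x+19 (mod 26); the inverse of 23 mod 26 is 17. This is an affine cipher: with a=0,…,z=25, each position x becomes (23x+19) mod 26.
Decoding jtzdu: j(9)→17·(9−19)≡12=m; t(19)→17·(19−19)≡0=a; z(25)→17·(25−19)≡24=y; d(3)→17·(3−19)≡14=o; u(20)→17·(20−19)≡17=r (all mod 26).

mayor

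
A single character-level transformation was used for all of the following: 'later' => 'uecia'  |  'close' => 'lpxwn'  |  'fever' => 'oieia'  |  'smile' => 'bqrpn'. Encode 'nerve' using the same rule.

wiazn

The shifts repeat in a cycle of length 2: positions 0,1,… shift by +9, +4, then the pattern repeats.
For nerve: n+9=w, e+4=i, r+9=a, v+4=z, e+9=n.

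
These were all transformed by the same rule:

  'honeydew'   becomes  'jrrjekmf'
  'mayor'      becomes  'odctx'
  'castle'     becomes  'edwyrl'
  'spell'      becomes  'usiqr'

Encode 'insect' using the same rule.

In honeydew: h→j is +2, o→r is +3, n→r is +4, e→j is +5 — the shift increases by 1 each position. Letter i (0-indexed) is shifted by i+2, so successive shifts are 2, 3, 4, ….
On insect: i+2=k, n+3=q, s+4=w, e+5=j, c+6=i, t+7=a.

kqwjia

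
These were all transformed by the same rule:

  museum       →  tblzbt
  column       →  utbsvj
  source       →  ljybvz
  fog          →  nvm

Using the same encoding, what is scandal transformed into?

The output letters match the input read backwards, each shifted +7: museum reversed is muesum. Two steps: reverse the string, then apply a Caesar shift of +7.
Applying it to scandal: reverse → ladnacs; then shift: l+7=s, a+7=h, d+7=k, n+7=u, a+7=h, c+7=j, s+7=z.

shkuhjz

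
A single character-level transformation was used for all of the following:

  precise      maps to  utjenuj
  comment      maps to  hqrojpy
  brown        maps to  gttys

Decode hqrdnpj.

It's a Vigenère-style cipher with numeric key [5,2]: position i shifts by key[i mod 2].
Reversing it on hqrdnpj: h−5=c, q−2=o, r−5=m, d−2=b, n−5=i, p−2=n, j−5=e.

combine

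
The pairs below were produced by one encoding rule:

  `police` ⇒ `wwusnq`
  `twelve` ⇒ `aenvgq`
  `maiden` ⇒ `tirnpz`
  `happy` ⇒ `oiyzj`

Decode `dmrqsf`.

In police: p→w is +7, o→w is +8, l→u is +9, i→s is +10 — the shift increases by 1 each position. Letter i (0-indexed) is shifted by i+7, so successive shifts are 7, 8, 9, ….
Undoing it on dmrqsf: d−7=w, m−8=e, r−9=i, q−10=g, s−11=h, f−12=t.

weight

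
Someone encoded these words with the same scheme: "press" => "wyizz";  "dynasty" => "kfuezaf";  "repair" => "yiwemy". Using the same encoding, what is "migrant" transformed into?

The shift depends on letter class: consonant p→w is +7, but vowel e→i is +4. The rule splits by letter class: vowels +4, consonants +7.
Applying it to migrant: m(cons)+7=t, i(vowel)+4=m, g(cons)+7=n, r(cons)+7=y, a(vowel)+4=e, n(cons)+7=u, t(cons)+7=a.

tmnyeua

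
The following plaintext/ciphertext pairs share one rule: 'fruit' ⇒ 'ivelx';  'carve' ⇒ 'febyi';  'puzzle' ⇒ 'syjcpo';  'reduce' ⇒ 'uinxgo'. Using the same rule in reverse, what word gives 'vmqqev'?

signal

Shifts by position in fruit: pos 0: f→i (+3), pos 1: r→v (+4), pos 2: u→e (+10), pos 3: i→l (+3), pos 4: t→x (+4) — repeating every 3. A repeating key of period 3 is used — shifts +3, +4, +10 over and over.
Undoing it on vmqqev: v−3=s, m−4=i, q−10=g, q−3=n, e−4=a, v−10=l.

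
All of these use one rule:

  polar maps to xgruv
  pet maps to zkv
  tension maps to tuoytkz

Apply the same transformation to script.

zvoxiy

The output letters match the input read backwards, each shifted +6: polar reversed is ralop. Two steps: reverse the string, then apply a Caesar shift of +6.
On script: reverse → tpircs; then shift: t+6=z, p+6=v, i+6=o, r+6=x, c+6=i, s+6=y.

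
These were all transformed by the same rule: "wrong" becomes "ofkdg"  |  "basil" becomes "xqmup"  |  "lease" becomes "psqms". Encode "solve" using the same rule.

Treating letters as 0–25, the rule is x ↦ 7x + 16 (mod 26).
Applying it to solve: s(18)→7·18+16≡12=m; o(14)→7·14+16≡10=k; l(11)→7·11+16≡15=p; v(21)→7·21+16≡7=h; e(4)→7·4+16≡18=s (all mod 26).

mkphs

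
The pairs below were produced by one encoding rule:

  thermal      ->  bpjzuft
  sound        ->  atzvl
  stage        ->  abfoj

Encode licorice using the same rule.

The shift depends on letter class: consonant t→b is +8, but vowel e→j is +5. The rule splits by letter class: vowels +5, consonants +8.
Applying it to licorice: l(cons)+8=t, i(vowel)+5=n, c(cons)+8=k, o(vowel)+5=t, r(cons)+8=z, i(vowel)+5=n, c(cons)+8=k, e(vowel)+5=j.

tnktznkj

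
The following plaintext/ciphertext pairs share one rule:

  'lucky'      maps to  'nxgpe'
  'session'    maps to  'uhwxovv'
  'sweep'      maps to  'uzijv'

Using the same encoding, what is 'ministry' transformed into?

olrnyazh

In lucky: l→n is +2, u→x is +3, c→g is +4, k→p is +5 — the shift increases by 1 each position. Each letter shifts forward by (position + 2), i.e. 2, 3, 4, … — the shift grows by one for each successive letter.
Applying it to ministry: m+2=o, i+3=l, n+4=r, i+5=n, s+6=y, t+7=a, r+8=z, y+9=h.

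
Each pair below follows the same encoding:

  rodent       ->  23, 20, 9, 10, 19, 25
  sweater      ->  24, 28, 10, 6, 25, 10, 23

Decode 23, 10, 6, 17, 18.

Letters become their 1-based position plus 5 (so a→6, b→7, …).
Undoing it on 23, 10, 6, 17, 18: 23→(23−5)÷1=18=r, 10→(10−5)÷1=5=e, 6→(6−5)÷1=1=a, 17→(17−5)÷1=12=l, 18→(18−5)÷1=13=m.

realm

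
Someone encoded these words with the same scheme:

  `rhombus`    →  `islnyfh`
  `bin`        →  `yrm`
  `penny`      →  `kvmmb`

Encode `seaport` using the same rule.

Each pair mirrors across the alphabet (r↔i, h↔s, o↔l): positions sum to 25. Letters are reflected about the middle of the alphabet (position → 25−position): Atbash.
On seaport: s↔h, e↔v, a↔z, p↔k, o↔l, r↔i, t↔g.

hvzklig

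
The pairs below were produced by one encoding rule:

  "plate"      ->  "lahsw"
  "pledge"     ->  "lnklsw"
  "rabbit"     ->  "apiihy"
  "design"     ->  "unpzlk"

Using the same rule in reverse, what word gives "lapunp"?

Read the word backwards and shift each letter +7.
Decoding lapunp: shift back: l−7=e, a−7=t, p−7=i, u−7=n, n−7=g, p−7=i → etingi; then reverse → ignite.

ignite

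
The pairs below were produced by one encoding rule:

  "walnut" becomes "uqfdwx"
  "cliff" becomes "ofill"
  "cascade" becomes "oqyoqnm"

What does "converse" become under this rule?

ocdvmzym

w(22)→u(20) and a(0)→q(16) fit y≡25x+16 (mod 26); the inverse of 25 mod 26 is 25. Each letter's alphabet position (a=0..z=25) is mapped through 25·x+16 mod 26 — an affine cipher.
On converse: c(2)→25·2+16≡14=o; o(14)→25·14+16≡2=c; n(13)→25·13+16≡3=d; v(21)→25·21+16≡21=v; e(4)→25·4+16≡12=m; r(17)→25·17+16≡25=z; s(18)→25·18+16≡24=y; e(4)→25·4+16≡12=m (all mod 26).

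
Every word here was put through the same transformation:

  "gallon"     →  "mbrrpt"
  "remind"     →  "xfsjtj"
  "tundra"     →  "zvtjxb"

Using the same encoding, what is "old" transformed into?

The rule splits by letter class: vowels +1, consonants +6.
Applying it to old: o(vowel)+1=p, l(cons)+6=r, d(cons)+6=j.

prj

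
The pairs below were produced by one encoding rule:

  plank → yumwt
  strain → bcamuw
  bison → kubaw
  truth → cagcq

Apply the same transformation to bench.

kqwlq

The shift depends on letter class: consonant p→y is +9, but vowel a→m is +12. Vowels shift forward by 12 and consonants shift forward by 9.
For bench: b(cons)+9=k, e(vowel)+12=q, n(cons)+9=w, c(cons)+9=l, h(cons)+9=q.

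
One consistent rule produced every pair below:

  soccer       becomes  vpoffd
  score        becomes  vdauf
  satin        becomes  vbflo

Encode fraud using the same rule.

ismxe

Shifts by position in soccer: pos 0: s→v (+3), pos 1: o→p (+1), pos 2: c→o (+12), pos 3: c→f (+3), pos 4: e→f (+1), pos 5: r→d (+12) — repeating every 3. It's a Vigenère-style cipher with numeric key [3,1,12]: position i shifts by key[i mod 3].
For fraud: f+3=i, r+1=s, a+12=m, u+3=x, d+1=e.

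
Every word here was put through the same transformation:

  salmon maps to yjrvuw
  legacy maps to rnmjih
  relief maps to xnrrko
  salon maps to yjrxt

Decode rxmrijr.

Shifts by position in salmon: pos 0: s→y (+6), pos 1: a→j (+9), pos 2: l→r (+6), pos 3: m→v (+9) — repeating every 2. It's a Vigenère-style cipher with numeric key [6,9]: position i shifts by key[i mod 2].
Undoing it on rxmrijr: r−6=l, x−9=o, m−6=g, r−9=i, i−6=c, j−9=a, r−6=l.

logical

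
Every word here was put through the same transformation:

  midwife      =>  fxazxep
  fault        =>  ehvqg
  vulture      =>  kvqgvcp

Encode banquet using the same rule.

whunvpg

m(12)→f(5) and i(8)→x(23) fit y≡15x+7 (mod 26); the inverse of 15 mod 26 is 7. Treating letters as 0–25, the rule is x ↦ 15x + 7 (mod 26).
Applying it to banquet: b(1)→15·1+7≡22=w; a(0)→15·0+7≡7=h; n(13)→15·13+7≡20=u; q(16)→15·16+7≡13=n; u(20)→15·20+7≡21=v; e(4)→15·4+7≡15=p; t(19)→15·19+7≡6=g (all mod 26).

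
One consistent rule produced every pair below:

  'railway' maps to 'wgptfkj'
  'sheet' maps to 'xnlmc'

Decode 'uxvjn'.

In railway: r→w is +5, a→g is +6, i→p is +7, l→t is +8 — the shift increases by 1 each position. The shift increases by 1 at each position, starting from +5: 5, 6, 7, ….
Reversing it on uxvjn: u−5=p, x−6=r, v−7=o, j−8=b, n−9=e.

probe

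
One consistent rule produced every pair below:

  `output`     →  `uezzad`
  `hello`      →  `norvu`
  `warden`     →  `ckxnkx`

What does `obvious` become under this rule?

Shifts by position in output: pos 0: o→u (+6), pos 1: u→e (+10), pos 2: t→z (+6), pos 3: p→z (+10) — repeating every 2. A repeating key of period 2 is used — shifts +6, +10 over and over.
Applying it to obvious: o+6=u, b+10=l, v+6=b, i+10=s, o+6=u, u+10=e, s+6=y.

ulbsuey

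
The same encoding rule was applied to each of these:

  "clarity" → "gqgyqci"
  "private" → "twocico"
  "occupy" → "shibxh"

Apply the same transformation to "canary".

In clarity: c→g is +4, l→q is +5, a→g is +6, r→y is +7 — the shift increases by 1 each position. Each letter shifts forward by (position + 4), i.e. 4, 5, 6, … — the shift grows by one for each successive letter.
For canary: c+4=g, a+5=f, n+6=t, a+7=h, r+8=z, y+9=h.

gfthzh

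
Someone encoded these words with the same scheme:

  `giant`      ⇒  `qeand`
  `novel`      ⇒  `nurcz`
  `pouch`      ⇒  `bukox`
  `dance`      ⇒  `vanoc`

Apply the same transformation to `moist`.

This is an affine cipher: with a=0,…,z=25, each position x becomes (7x+0) mod 26.
On moist: m(12)→7·12+0≡6=g; o(14)→7·14+0≡20=u; i(8)→7·8+0≡4=e; s(18)→7·18+0≡22=w; t(19)→7·19+0≡3=d (all mod 26).

guewd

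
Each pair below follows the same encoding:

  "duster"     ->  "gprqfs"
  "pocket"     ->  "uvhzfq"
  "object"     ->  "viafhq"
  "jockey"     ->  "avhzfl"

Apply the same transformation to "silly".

Treating letters as 0–25, the rule is x ↦ 25x + 9 (mod 26).
For silly: s(18)→25·18+9≡17=r; i(8)→25·8+9≡1=b; l(11)→25·11+9≡24=y; l(11)→25·11+9≡24=y; y(24)→25·24+9≡11=l (all mod 26).

rbyyl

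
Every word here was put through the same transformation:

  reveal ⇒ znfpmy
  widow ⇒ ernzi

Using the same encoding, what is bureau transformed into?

jdbpmh

Letter i (0-indexed) is shifted by i+8, so successive shifts are 8, 9, 10, ….
Applying it to bureau: b+8=j, u+9=d, r+10=b, e+11=p, a+12=m, u+13=h.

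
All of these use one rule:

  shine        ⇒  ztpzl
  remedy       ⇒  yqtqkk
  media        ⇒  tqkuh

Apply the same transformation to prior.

Shifts by position in shine: pos 0: s→z (+7), pos 1: h→t (+12), pos 2: i→p (+7), pos 3: n→z (+12) — repeating every 2. A repeating key of period 2 is used — shifts +7, +12 over and over.
On prior: p+7=w, r+12=d, i+7=p, o+12=a, r+7=y.

wdpay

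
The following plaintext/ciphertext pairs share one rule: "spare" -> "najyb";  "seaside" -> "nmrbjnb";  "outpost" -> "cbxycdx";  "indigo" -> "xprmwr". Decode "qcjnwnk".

beneath

The output letters match the input read backwards, each shifted +9: spare reversed is eraps. Read the word backwards and shift each letter +9.
Decoding qcjnwnk: shift back: q−9=h, c−9=t, j−9=a, n−9=e, w−9=n, n−9=e, k−9=b → htaeneb; then reverse → beneath.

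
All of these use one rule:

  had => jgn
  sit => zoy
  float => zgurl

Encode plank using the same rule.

The output letters match the input read backwards, each shifted +6: had reversed is dah. The word is reversed, then every letter is shifted forward by 6.
For plank: reverse → knalp; then shift: k+6=q, n+6=t, a+6=g, l+6=r, p+6=v.

qtgrv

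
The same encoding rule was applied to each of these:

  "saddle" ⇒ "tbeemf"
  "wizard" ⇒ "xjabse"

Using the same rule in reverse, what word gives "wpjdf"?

Compare letters: s→t is +1, a→b is +1, d→e is +1 — a constant shift. It's a constant shift of +1 (ROT1).
Undoing it on wpjdf: w−1=v, p−1=o, j−1=i, d−1=c, f−1=e.

voice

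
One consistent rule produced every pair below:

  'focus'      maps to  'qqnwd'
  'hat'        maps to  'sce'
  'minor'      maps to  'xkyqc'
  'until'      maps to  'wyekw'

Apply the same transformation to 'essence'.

gddgyng

Two shifts are in play — +2 for a/e/i/o/u, +11 for every other letter.
On essence: e(vowel)+2=g, s(cons)+11=d, s(cons)+11=d, e(vowel)+2=g, n(cons)+11=y, c(cons)+11=n, e(vowel)+2=g.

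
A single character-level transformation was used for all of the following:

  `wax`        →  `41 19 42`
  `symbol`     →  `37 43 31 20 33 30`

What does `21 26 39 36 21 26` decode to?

w is letter #23 and maps to 41: an offset of 18. Each letter is replaced by its alphabet position (a=1..z=26) + 18.
Undoing it on 21 26 39 36 21 26: 21→(21−18)÷1=3=c, 26→(26−18)÷1=8=h, 39→(39−18)÷1=21=u, 36→(36−18)÷1=18=r, 21→(21−18)÷1=3=c, 26→(26−18)÷1=8=h.

church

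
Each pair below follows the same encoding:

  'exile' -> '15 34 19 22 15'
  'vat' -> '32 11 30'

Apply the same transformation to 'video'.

32 19 14 15 25

e is letter #5 and maps to 15: an offset of 10. Letters become their 1-based position plus 10 (so a→11, b→12, …).
For video: v=22→32, i=9→19, d=4→14, e=5→15, o=15→25.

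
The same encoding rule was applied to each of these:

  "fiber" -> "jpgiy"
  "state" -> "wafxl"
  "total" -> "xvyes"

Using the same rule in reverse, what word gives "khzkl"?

gauge

A repeating key of period 3 is used — shifts +4, +7, +5 over and over.
Undoing it on khzkl: k−4=g, h−7=a, z−5=u, k−4=g, l−7=e.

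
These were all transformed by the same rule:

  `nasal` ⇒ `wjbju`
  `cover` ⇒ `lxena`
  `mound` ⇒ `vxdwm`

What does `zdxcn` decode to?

It's a constant shift of +9 (ROT9).
Reversing it on zdxcn: z−9=q, d−9=u, x−9=o, c−9=t, n−9=e.

quote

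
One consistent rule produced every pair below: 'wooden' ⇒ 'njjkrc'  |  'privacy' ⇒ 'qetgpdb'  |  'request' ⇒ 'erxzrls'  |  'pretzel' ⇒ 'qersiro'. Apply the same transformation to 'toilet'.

w(22)→n(13) and o(14)→j(9) fit y≡7x+15 (mod 26); the inverse of 7 mod 26 is 15. Each letter's alphabet position (a=0..z=25) is mapped through 7·x+15 mod 26 — an affine cipher.
On toilet: t(19)→7·19+15≡18=s; o(14)→7·14+15≡9=j; i(8)→7·8+15≡19=t; l(11)→7·11+15≡14=o; e(4)→7·4+15≡17=r; t(19)→7·19+15≡18=s (all mod 26).

sjtors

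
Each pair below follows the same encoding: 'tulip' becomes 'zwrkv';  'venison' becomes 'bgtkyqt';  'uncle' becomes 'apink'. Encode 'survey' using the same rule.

ywxxka

It's a Vigenère-style cipher with numeric key [6,2]: position i shifts by key[i mod 2].
Applying it to survey: s+6=y, u+2=w, r+6=x, v+2=x, e+6=k, y+2=a.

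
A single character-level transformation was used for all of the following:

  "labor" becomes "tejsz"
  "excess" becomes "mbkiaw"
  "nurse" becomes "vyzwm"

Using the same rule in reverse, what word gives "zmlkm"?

Shifts by position in labor: pos 0: l→t (+8), pos 1: a→e (+4), pos 2: b→j (+8), pos 3: o→s (+4) — repeating every 2. It's a Vigenère-style cipher with numeric key [8,4]: position i shifts by key[i mod 2].
Undoing it on zmlkm: z−8=r, m−4=i, l−8=d, k−4=g, m−8=e.

ridge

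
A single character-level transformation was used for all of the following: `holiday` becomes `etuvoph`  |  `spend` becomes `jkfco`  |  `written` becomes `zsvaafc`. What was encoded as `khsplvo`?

pyramid

h(7)→e(4) and o(14)→t(19) fit y≡17x+15 (mod 26); the inverse of 17 mod 26 is 23. Treating letters as 0–25, the rule is x ↦ 17x + 15 (mod 26).
Undoing it on khsplvo: k(10)→23·(10−15)≡15=p; h(7)→23·(7−15)≡24=y; s(18)→23·(18−15)≡17=r; p(15)→23·(15−15)≡0=a; l(11)→23·(11−15)≡12=m; v(21)→23·(21−15)≡8=i; o(14)→23·(14−15)≡3=d (all mod 26).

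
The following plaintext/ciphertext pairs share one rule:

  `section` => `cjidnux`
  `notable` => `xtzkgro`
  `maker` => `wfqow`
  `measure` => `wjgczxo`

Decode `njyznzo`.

Shifts by position in section: pos 0: s→c (+10), pos 1: e→j (+5), pos 2: c→i (+6), pos 3: t→d (+10), pos 4: i→n (+5), pos 5: o→u (+6) — repeating every 3. It's a Vigenère-style cipher with numeric key [10,5,6]: position i shifts by key[i mod 3].
Undoing it on njyznzo: n−10=d, j−5=e, y−6=s, z−10=p, n−5=i, z−6=t, o−10=e.

despite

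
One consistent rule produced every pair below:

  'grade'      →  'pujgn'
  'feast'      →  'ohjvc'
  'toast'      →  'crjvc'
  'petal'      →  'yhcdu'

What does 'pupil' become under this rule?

Shifts by position in grade: pos 0: g→p (+9), pos 1: r→u (+3), pos 2: a→j (+9), pos 3: d→g (+3) — repeating every 2. A repeating key of period 2 is used — shifts +9, +3 over and over.
Applying it to pupil: p+9=y, u+3=x, p+9=y, i+3=l, l+9=u.

yxylu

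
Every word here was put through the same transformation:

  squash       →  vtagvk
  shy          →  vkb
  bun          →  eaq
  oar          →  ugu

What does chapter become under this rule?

fkgswku

The shift depends on letter class: consonant s→v is +3, but vowel u→a is +6. The rule splits by letter class: vowels +6, consonants +3.
For chapter: c(cons)+3=f, h(cons)+3=k, a(vowel)+6=g, p(cons)+3=s, t(cons)+3=w, e(vowel)+6=k, r(cons)+3=u.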